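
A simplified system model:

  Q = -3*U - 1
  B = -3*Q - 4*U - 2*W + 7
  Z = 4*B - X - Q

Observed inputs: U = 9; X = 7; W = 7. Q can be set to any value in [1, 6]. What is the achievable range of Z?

-257 to -192

Intervening on Q fixes its value directly, overriding its dependence on U.
Substituting into the B equation gives B = -3*Q - 43.
Z becomes -13*Q - 179.
Linear in Q, so extremes are at the endpoints: Q = 1 gives Z = -192; Q = 6 gives Z = -257.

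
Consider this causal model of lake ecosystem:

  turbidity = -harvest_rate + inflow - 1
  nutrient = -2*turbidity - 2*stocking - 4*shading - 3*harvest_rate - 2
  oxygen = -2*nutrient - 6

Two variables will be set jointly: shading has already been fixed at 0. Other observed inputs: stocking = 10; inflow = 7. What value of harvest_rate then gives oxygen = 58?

With shading held at 0:
Substituting into the turbidity equation gives turbidity = -harvest_rate + 6.
nutrient becomes -harvest_rate - 34.
oxygen becomes 2*harvest_rate + 62.
Solve 2*harvest_rate + 62 = 58: harvest_rate = (58 - 62) / 2 = -2.

harvest_rate = -2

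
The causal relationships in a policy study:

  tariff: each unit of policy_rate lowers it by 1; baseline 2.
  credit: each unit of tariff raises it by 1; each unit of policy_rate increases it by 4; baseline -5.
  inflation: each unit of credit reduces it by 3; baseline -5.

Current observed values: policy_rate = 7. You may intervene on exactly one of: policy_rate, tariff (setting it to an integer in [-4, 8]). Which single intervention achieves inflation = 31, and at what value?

set policy_rate = -3

Intervening on policy_rate: with other inputs at their observed values, inflation = -9*policy_rate + 4. Solving for 31 gives policy_rate = -3, within [-4, 8].
Intervening on tariff: inflation = -3*tariff - 74. Reaching 31 requires tariff = -35, outside [-4, 8].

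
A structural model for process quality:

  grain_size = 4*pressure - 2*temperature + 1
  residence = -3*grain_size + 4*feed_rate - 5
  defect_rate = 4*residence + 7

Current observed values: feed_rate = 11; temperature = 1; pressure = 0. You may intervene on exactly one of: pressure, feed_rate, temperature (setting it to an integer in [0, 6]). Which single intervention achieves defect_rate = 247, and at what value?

set temperature = 4

Intervening on pressure: defect_rate = -48*pressure + 175. Reaching 247 requires pressure = -3/2, not an integer.
Intervening on feed_rate: defect_rate = 16*feed_rate - 1. Reaching 247 requires feed_rate = 31/2, not an integer.
Intervening on temperature: with other inputs at their observed values, defect_rate = 24*temperature + 151. Solving for 247 gives temperature = 4, within [0, 6].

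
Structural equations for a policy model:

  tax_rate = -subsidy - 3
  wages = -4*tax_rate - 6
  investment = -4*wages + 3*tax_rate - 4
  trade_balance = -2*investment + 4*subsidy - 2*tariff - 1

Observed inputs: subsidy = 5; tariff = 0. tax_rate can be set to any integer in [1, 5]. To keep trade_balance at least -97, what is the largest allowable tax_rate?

tax_rate = 2

Intervening on tax_rate fixes its value directly, overriding its dependence on subsidy.
Substituting into the investment equation gives investment = 19*tax_rate + 20.
So trade_balance = -38*tax_rate - 21.
Require -38*tax_rate - 21 ≥ -97, so tax_rate ≤ 2.
The largest integer in [1, 5] satisfying this is 2.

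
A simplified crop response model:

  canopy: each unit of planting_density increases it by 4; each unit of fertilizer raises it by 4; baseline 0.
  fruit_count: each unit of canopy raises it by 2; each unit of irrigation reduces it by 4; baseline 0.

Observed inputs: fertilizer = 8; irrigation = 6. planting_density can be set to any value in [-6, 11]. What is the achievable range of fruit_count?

-8 to 128

Substituting into the canopy equation gives canopy = 4*planting_density + 32.
So fruit_count = 8*planting_density + 40.
Linear in planting_density, so extremes are at the endpoints: planting_density = -6 gives fruit_count = -8; planting_density = 11 gives fruit_count = 128.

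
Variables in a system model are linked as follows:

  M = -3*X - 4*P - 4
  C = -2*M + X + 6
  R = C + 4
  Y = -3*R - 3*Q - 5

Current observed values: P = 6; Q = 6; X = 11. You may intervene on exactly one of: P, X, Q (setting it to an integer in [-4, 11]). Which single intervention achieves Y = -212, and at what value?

Intervening on P: with other inputs at their observed values, Y = -24*P - 308. Solving for -212 gives P = -4, within [-4, 11].
Intervening on X: Y = -21*X - 221. Reaching -212 requires X = -3/7, not an integer.
Intervening on Q: Y = -3*Q - 434. Reaching -212 requires Q = -74, outside [-4, 11].

set P = -4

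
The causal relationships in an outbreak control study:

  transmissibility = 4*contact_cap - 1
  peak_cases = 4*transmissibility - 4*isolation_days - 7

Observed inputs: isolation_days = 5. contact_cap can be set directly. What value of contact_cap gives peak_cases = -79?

contact_cap = -3

Substituting into the peak_cases equation gives peak_cases = 16*contact_cap - 31.
Solve 16*contact_cap - 31 = -79: contact_cap = (-79 + 31) / 16 = -3.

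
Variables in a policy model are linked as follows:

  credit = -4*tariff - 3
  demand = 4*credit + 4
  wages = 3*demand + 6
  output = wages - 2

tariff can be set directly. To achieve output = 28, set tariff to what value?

Substituting into the demand equation gives demand = -16*tariff - 8.
This gives wages = -48*tariff - 18.
Substituting into the output equation gives output = -48*tariff - 20.
Solve -48*tariff - 20 = 28: tariff = (28 + 20) / -48 = -1.

tariff = -1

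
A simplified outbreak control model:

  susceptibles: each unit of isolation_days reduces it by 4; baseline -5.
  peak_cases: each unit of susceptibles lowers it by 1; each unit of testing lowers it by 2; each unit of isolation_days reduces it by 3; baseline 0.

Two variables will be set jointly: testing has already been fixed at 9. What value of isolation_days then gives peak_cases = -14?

isolation_days = -1

With testing held at 9:
Substituting into the peak_cases equation gives peak_cases = isolation_days - 13.
Solve isolation_days - 13 = -14: isolation_days = (-14 + 13) / 1 = -1.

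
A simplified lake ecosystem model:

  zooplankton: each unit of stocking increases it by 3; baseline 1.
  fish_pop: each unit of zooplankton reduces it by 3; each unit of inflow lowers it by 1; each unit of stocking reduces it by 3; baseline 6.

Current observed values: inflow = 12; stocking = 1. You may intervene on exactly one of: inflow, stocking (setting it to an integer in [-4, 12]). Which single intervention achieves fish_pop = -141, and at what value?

set stocking = 11

Intervening on inflow: fish_pop = -inflow - 9. Reaching -141 requires inflow = 132, outside [-4, 12].
Intervening on stocking: with other inputs at their observed values, fish_pop = -12*stocking - 9. Solving for -141 gives stocking = 11, within [-4, 12].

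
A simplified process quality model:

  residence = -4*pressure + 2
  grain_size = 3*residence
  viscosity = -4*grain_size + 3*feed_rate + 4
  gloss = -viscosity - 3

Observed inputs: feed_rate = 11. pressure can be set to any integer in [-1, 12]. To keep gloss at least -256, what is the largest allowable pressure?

pressure = 5

Substituting into the grain_size equation gives grain_size = -12*pressure + 6.
Substituting into the viscosity equation gives viscosity = 48*pressure + 13.
Substituting into the gloss equation gives gloss = -48*pressure - 16.
Require -48*pressure - 16 ≥ -256, so pressure ≤ 5.
The largest integer in [-1, 12] satisfying this is 5.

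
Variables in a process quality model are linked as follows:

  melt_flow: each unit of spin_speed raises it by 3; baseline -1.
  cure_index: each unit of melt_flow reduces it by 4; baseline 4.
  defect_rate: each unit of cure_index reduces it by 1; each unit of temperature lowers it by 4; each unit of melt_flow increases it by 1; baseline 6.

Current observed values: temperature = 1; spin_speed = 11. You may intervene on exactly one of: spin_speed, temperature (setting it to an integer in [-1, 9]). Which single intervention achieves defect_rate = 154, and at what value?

Intervening on spin_speed: defect_rate = 15*spin_speed - 7. Reaching 154 requires spin_speed = 161/15, not an integer.
Intervening on temperature: with other inputs at their observed values, defect_rate = -4*temperature + 162. Solving for 154 gives temperature = 2, within [-1, 9].

set temperature = 2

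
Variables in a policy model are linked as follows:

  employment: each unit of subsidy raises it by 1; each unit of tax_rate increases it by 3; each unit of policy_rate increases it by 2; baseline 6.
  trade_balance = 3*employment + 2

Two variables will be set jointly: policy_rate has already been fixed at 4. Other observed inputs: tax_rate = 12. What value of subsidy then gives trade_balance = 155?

subsidy = 1

With policy_rate held at 4:
Substituting into the employment equation gives employment = subsidy + 50.
So trade_balance = 3*subsidy + 152.
Solve 3*subsidy + 152 = 155: subsidy = (155 - 152) / 3 = 1.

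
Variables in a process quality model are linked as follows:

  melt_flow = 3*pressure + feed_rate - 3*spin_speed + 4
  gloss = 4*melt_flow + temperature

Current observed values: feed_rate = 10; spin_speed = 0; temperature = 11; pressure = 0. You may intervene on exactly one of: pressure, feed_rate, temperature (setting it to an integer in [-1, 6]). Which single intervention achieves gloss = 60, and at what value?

Intervening on pressure: gloss = 12*pressure + 67. Reaching 60 requires pressure = -7/12, not an integer.
Intervening on feed_rate: gloss = 4*feed_rate + 27. Reaching 60 requires feed_rate = 33/4, not an integer.
Intervening on temperature: with other inputs at their observed values, gloss = temperature + 56. Solving for 60 gives temperature = 4, within [-1, 6].

set temperature = 4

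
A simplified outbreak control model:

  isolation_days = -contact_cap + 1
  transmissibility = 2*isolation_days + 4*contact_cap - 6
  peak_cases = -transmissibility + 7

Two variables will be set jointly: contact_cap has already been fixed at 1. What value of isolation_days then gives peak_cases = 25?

With contact_cap held at 1:
Intervening on isolation_days fixes its value directly, overriding its dependence on contact_cap.
Substituting into the transmissibility equation gives transmissibility = 2*isolation_days - 2.
peak_cases becomes -2*isolation_days + 9.
Solve -2*isolation_days + 9 = 25: isolation_days = (25 - 9) / -2 = -8.

isolation_days = -8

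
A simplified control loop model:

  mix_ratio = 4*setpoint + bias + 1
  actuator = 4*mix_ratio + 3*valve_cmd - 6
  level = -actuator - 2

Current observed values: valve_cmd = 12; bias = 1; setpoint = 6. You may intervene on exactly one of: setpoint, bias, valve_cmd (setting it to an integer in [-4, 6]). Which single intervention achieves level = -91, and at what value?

set valve_cmd = -3

Intervening on setpoint: level = -16*setpoint - 40. Reaching -91 requires setpoint = 51/16, not an integer.
Intervening on bias: level = -4*bias - 132. Reaching -91 requires bias = -41/4, not an integer.
Intervening on valve_cmd: with other inputs at their observed values, level = -3*valve_cmd - 100. Solving for -91 gives valve_cmd = -3, within [-4, 6].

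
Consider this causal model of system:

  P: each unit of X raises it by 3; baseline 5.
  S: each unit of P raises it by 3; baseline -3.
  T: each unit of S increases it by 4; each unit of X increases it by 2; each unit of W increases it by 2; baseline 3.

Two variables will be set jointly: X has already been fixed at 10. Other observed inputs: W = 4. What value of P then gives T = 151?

With X held at 10:
Intervening on P fixes its value directly, overriding its dependence on X.
Substituting into the T equation gives T = 12*P + 19.
Solve 12*P + 19 = 151: P = (151 - 19) / 12 = 11.

P = 11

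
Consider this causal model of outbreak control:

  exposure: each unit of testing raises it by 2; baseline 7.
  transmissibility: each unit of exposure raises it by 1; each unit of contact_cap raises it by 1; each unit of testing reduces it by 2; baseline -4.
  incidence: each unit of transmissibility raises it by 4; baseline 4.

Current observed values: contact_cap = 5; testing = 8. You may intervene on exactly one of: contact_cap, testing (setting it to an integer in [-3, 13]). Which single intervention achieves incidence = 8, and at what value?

Intervening on contact_cap: with other inputs at their observed values, incidence = 4*contact_cap + 16. Solving for 8 gives contact_cap = -2, within [-3, 13].
Intervening on testing: the paths from testing to incidence cancel (net effect zero), leaving incidence = 36; 8 is unreachable this way.

set contact_cap = -2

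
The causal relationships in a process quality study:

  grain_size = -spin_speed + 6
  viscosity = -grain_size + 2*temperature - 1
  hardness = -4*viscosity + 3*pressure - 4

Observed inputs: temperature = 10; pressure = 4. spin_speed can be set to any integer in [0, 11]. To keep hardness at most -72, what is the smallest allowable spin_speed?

spin_speed = 7

Substituting into the viscosity equation gives viscosity = spin_speed + 13.
So hardness = -4*spin_speed - 44.
Require -4*spin_speed - 44 ≤ -72, so spin_speed ≥ 7.
The smallest integer in [0, 11] satisfying this is 7.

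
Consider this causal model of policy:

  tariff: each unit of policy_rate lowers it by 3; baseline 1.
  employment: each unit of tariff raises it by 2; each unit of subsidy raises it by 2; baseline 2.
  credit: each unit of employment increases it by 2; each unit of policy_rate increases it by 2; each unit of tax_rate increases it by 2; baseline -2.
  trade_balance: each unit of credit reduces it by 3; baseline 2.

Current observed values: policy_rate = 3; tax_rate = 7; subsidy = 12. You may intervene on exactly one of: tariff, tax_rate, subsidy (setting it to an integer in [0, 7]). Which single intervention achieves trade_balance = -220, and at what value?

set tariff = 1

Intervening on tariff: with other inputs at their observed values, trade_balance = -12*tariff - 208. Solving for -220 gives tariff = 1, within [0, 7].
Intervening on tax_rate: trade_balance = -6*tax_rate - 70. Reaching -220 requires tax_rate = 25, outside [0, 7].
Intervening on subsidy: trade_balance = -12*subsidy + 32. Reaching -220 requires subsidy = 21, outside [0, 7].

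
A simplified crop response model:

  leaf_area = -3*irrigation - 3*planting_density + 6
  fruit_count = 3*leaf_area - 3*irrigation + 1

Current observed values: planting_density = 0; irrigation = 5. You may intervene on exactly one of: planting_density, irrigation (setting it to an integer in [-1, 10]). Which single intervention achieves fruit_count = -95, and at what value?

set planting_density = 6

Intervening on planting_density: with other inputs at their observed values, fruit_count = -9*planting_density - 41. Solving for -95 gives planting_density = 6, within [-1, 10].
Intervening on irrigation: fruit_count = -12*irrigation + 19. Reaching -95 requires irrigation = 19/2, not an integer.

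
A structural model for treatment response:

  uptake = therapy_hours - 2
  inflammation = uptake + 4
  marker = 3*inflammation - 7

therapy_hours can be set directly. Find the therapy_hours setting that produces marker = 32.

Substituting into the inflammation equation gives inflammation = therapy_hours + 2.
So marker = 3*therapy_hours - 1.
Solve 3*therapy_hours - 1 = 32: therapy_hours = (32 + 1) / 3 = 11.

therapy_hours = 11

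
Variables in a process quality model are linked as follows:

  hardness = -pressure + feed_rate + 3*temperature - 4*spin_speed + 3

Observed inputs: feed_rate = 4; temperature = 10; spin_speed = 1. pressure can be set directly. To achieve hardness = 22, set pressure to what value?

pressure = 11

Substituting into the hardness equation gives hardness = -pressure + 33.
Solve -pressure + 33 = 22: pressure = (22 - 33) / -1 = 11.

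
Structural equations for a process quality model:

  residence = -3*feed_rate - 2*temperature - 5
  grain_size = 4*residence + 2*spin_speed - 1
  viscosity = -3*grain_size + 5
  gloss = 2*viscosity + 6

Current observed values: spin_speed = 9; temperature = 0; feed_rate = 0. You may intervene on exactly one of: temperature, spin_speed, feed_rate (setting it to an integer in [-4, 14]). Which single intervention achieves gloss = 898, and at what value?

Intervening on temperature: gloss = 48*temperature + 34. Reaching 898 requires temperature = 18, outside [-4, 14].
Intervening on spin_speed: gloss = -12*spin_speed + 142. Reaching 898 requires spin_speed = -63, outside [-4, 14].
Intervening on feed_rate: with other inputs at their observed values, gloss = 72*feed_rate + 34. Solving for 898 gives feed_rate = 12, within [-4, 14].

set feed_rate = 12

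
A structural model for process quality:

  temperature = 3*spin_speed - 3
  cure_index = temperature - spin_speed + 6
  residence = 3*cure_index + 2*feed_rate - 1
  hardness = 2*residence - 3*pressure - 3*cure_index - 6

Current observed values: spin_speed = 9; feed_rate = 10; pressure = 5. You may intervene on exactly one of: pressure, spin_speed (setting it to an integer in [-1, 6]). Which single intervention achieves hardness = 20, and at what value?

set spin_speed = -1

Intervening on pressure: hardness = -3*pressure + 95. Reaching 20 requires pressure = 25, outside [-1, 6].
Intervening on spin_speed: with other inputs at their observed values, hardness = 6*spin_speed + 26. Solving for 20 gives spin_speed = -1, within [-1, 6].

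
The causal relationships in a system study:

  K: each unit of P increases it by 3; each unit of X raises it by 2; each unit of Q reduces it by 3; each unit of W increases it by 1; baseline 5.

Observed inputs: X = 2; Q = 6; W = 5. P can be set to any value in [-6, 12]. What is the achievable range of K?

Substituting into the K equation gives K = 3*P - 4.
Linear in P, so extremes are at the endpoints: P = -6 gives K = -22; P = 12 gives K = 32.

-22 to 32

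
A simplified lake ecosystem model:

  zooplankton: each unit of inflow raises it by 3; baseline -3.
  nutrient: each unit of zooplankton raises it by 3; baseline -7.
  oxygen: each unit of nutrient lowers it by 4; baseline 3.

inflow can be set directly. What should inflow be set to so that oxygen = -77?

inflow = 4

Substituting into the nutrient equation gives nutrient = 9*inflow - 16.
So oxygen = -36*inflow + 67.
Solve -36*inflow + 67 = -77: inflow = (-77 - 67) / -36 = 4.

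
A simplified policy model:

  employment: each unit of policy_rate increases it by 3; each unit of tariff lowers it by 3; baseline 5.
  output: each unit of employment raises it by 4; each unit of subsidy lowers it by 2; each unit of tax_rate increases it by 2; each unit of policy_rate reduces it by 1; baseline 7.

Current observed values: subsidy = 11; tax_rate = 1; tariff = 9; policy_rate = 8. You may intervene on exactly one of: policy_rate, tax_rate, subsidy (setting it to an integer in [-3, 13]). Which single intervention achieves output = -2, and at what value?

Intervening on policy_rate: with other inputs at their observed values, output = 11*policy_rate - 101. Solving for -2 gives policy_rate = 9, within [-3, 13].
Intervening on tax_rate: output = 2*tax_rate - 15. Reaching -2 requires tax_rate = 13/2, not an integer.
Intervening on subsidy: output = -2*subsidy + 9. Reaching -2 requires subsidy = 11/2, not an integer.

set policy_rate = 9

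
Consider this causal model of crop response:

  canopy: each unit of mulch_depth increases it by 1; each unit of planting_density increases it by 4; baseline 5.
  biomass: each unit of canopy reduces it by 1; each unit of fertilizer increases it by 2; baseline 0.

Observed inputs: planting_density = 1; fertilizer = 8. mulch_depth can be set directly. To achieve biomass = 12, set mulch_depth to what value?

mulch_depth = -5

Substituting into the canopy equation gives canopy = mulch_depth + 9.
Substituting into the biomass equation gives biomass = -mulch_depth + 7.
Solve -mulch_depth + 7 = 12: mulch_depth = (12 - 7) / -1 = -5.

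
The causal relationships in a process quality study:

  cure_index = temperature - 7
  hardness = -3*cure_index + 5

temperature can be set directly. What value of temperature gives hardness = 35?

temperature = -3

Substituting into the hardness equation gives hardness = -3*temperature + 26.
Solve -3*temperature + 26 = 35: temperature = (35 - 26) / -3 = -3.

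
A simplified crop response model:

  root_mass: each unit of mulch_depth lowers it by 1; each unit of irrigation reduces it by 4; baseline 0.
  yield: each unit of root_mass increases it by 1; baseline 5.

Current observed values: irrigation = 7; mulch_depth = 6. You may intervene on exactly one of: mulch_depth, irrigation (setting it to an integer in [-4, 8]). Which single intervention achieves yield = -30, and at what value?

Intervening on mulch_depth: with other inputs at their observed values, yield = -mulch_depth - 23. Solving for -30 gives mulch_depth = 7, within [-4, 8].
Intervening on irrigation: yield = -4*irrigation - 1. Reaching -30 requires irrigation = 29/4, not an integer.

set mulch_depth = 7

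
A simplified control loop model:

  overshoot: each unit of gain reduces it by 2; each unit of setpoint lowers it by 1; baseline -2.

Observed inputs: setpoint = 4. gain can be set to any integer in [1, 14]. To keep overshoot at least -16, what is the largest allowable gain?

gain = 5

Substituting into the overshoot equation gives overshoot = -2*gain - 6.
Require -2*gain - 6 ≥ -16, so gain ≤ 5.
The largest integer in [1, 14] satisfying this is 5.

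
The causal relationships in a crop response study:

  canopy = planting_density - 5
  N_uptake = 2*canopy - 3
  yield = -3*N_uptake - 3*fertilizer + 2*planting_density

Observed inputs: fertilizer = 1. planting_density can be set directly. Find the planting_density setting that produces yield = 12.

Substituting into the N_uptake equation gives N_uptake = 2*planting_density - 13.
Substituting into the yield equation gives yield = -4*planting_density + 36.
Solve -4*planting_density + 36 = 12: planting_density = (12 - 36) / -4 = 6.

planting_density = 6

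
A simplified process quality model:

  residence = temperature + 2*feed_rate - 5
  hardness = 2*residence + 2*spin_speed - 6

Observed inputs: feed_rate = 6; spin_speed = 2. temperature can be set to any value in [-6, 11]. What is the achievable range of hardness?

0 to 34

Substituting into the residence equation gives residence = temperature + 7.
Substituting into the hardness equation gives hardness = 2*temperature + 12.
Linear in temperature, so extremes are at the endpoints: temperature = -6 gives hardness = 0; temperature = 11 gives hardness = 34.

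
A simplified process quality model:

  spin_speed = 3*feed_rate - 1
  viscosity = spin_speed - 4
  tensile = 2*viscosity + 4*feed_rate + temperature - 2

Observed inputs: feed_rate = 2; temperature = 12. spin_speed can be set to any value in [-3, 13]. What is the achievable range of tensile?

4 to 36

Intervening on spin_speed fixes its value directly, overriding its dependence on feed_rate.
Substituting into the tensile equation gives tensile = 2*spin_speed + 10.
Linear in spin_speed, so extremes are at the endpoints: spin_speed = -3 gives tensile = 4; spin_speed = 13 gives tensile = 36.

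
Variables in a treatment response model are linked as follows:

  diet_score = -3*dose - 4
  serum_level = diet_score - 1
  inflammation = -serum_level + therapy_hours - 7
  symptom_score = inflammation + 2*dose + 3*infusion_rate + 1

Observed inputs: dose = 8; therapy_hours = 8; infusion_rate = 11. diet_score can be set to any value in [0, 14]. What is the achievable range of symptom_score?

38 to 52

Intervening on diet_score fixes its value directly, overriding its dependence on dose.
Substituting into the inflammation equation gives inflammation = -diet_score + 2.
So symptom_score = -diet_score + 52.
Linear in diet_score, so extremes are at the endpoints: diet_score = 0 gives symptom_score = 52; diet_score = 14 gives symptom_score = 38.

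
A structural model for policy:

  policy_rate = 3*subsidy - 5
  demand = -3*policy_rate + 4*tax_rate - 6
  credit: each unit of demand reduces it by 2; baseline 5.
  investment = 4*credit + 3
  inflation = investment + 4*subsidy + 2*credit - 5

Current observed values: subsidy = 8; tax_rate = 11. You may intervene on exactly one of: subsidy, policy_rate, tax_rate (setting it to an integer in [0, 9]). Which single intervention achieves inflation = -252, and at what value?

Intervening on subsidy: inflation = 112*subsidy - 608. Reaching -252 requires subsidy = 89/28, not an integer.
Intervening on policy_rate: with other inputs at their observed values, inflation = 36*policy_rate - 396. Solving for -252 gives policy_rate = 4, within [0, 9].
Intervening on tax_rate: inflation = -48*tax_rate + 816. Reaching -252 requires tax_rate = 89/4, not an integer.

set policy_rate = 4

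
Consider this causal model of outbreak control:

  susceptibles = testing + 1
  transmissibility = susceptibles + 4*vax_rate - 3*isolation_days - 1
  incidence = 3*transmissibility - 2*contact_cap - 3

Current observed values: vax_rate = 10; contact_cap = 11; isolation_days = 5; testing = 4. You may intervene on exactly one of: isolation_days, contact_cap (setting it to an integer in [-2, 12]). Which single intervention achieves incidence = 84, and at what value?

set contact_cap = 0

Intervening on isolation_days: incidence = -9*isolation_days + 107. Reaching 84 requires isolation_days = 23/9, not an integer.
Intervening on contact_cap: with other inputs at their observed values, incidence = -2*contact_cap + 84. Solving for 84 gives contact_cap = 0, within [-2, 12].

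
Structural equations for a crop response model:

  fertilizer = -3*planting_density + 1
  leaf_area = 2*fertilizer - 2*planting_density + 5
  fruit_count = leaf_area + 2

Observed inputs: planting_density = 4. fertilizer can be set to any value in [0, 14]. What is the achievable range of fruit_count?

-1 to 27

Intervening on fertilizer fixes its value directly, overriding its dependence on planting_density.
Substituting into the leaf_area equation gives leaf_area = 2*fertilizer - 3.
Substituting into the fruit_count equation gives fruit_count = 2*fertilizer - 1.
Linear in fertilizer, so extremes are at the endpoints: fertilizer = 0 gives fruit_count = -1; fertilizer = 14 gives fruit_count = 27.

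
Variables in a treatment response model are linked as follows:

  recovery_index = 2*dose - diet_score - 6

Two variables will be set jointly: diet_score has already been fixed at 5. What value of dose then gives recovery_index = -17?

dose = -3

With diet_score held at 5:
Substituting into the recovery_index equation gives recovery_index = 2*dose - 11.
Solve 2*dose - 11 = -17: dose = (-17 + 11) / 2 = -3.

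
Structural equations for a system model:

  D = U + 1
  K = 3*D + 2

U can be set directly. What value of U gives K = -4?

Substituting into the K equation gives K = 3*U + 5.
Solve 3*U + 5 = -4: U = (-4 - 5) / 3 = -3.

U = -3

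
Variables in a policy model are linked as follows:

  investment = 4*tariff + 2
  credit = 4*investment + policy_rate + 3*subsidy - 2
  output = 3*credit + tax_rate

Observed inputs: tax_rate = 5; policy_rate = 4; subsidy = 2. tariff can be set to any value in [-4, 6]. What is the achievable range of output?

-139 to 341

Substituting into the credit equation gives credit = 16*tariff + 16.
output becomes 48*tariff + 53.
Linear in tariff, so extremes are at the endpoints: tariff = -4 gives output = -139; tariff = 6 gives output = 341.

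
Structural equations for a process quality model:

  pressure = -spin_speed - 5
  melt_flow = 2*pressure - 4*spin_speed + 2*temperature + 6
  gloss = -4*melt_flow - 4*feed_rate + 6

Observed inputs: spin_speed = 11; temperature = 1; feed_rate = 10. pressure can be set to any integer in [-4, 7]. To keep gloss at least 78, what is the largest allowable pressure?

Intervening on pressure fixes its value directly, overriding its dependence on spin_speed.
Substituting into the melt_flow equation gives melt_flow = 2*pressure - 36.
Substituting into the gloss equation gives gloss = -8*pressure + 110.
Require -8*pressure + 110 ≥ 78, so pressure ≤ 4.
The largest integer in [-4, 7] satisfying this is 4.

pressure = 4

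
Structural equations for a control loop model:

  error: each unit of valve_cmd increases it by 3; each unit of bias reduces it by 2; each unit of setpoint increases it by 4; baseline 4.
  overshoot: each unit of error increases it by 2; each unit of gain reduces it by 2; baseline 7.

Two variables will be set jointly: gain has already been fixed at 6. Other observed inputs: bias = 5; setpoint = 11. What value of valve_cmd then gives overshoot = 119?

valve_cmd = 8

With gain held at 6:
Substituting into the error equation gives error = 3*valve_cmd + 38.
This gives overshoot = 6*valve_cmd + 71.
Solve 6*valve_cmd + 71 = 119: valve_cmd = (119 - 71) / 6 = 8.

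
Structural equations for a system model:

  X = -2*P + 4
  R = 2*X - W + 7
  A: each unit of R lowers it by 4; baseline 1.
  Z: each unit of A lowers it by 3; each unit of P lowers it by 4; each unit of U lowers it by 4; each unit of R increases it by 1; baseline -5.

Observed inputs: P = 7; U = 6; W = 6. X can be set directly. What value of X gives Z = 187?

Intervening on X fixes its value directly, overriding its dependence on P.
Substituting into the R equation gives R = 2*X + 1.
This gives A = -8*X - 3.
Substituting into the Z equation gives Z = 26*X - 47.
Solve 26*X - 47 = 187: X = (187 + 47) / 26 = 9.

X = 9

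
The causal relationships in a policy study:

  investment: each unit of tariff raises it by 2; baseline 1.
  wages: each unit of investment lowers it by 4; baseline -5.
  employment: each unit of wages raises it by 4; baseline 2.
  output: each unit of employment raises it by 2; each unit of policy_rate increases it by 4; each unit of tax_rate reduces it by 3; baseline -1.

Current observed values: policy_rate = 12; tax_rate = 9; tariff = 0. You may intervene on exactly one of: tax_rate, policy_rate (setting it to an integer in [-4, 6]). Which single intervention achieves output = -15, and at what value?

Intervening on tax_rate: with other inputs at their observed values, output = -3*tax_rate - 21. Solving for -15 gives tax_rate = -2, within [-4, 6].
Intervening on policy_rate: output = 4*policy_rate - 96. Reaching -15 requires policy_rate = 81/4, not an integer.

set tax_rate = -2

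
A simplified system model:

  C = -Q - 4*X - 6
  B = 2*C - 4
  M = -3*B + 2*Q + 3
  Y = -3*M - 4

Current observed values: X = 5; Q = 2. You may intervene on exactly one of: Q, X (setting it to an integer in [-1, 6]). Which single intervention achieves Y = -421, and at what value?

set X = 3

Intervening on Q: Y = -24*Q - 517. Reaching -421 requires Q = -4, outside [-1, 6].
Intervening on X: with other inputs at their observed values, Y = -72*X - 205. Solving for -421 gives X = 3, within [-1, 6].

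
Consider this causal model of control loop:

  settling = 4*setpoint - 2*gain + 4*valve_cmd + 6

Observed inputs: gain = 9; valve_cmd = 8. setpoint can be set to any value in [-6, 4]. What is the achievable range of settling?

Substituting into the settling equation gives settling = 4*setpoint + 20.
Linear in setpoint, so extremes are at the endpoints: setpoint = -6 gives settling = -4; setpoint = 4 gives settling = 36.

-4 to 36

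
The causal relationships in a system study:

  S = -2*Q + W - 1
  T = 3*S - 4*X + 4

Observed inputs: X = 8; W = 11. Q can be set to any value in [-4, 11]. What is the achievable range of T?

-64 to 26

Substituting into the S equation gives S = -2*Q + 10.
T becomes -6*Q + 2.
Linear in Q, so extremes are at the endpoints: Q = -4 gives T = 26; Q = 11 gives T = -64.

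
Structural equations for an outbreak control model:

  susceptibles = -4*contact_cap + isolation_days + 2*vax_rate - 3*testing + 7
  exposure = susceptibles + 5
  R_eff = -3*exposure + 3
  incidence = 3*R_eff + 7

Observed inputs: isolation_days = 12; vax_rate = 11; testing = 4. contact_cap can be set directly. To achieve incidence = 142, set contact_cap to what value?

Substituting into the susceptibles equation gives susceptibles = -4*contact_cap + 29.
Substituting into the exposure equation gives exposure = -4*contact_cap + 34.
R_eff becomes 12*contact_cap - 99.
incidence becomes 36*contact_cap - 290.
Solve 36*contact_cap - 290 = 142: contact_cap = (142 + 290) / 36 = 12.

contact_cap = 12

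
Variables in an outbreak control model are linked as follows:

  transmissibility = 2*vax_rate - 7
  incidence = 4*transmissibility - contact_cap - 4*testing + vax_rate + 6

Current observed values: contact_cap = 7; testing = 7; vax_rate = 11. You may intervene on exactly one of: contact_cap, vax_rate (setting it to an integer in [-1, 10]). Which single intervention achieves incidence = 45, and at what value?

set contact_cap = 4

Intervening on contact_cap: with other inputs at their observed values, incidence = -contact_cap + 49. Solving for 45 gives contact_cap = 4, within [-1, 10].
Intervening on vax_rate: incidence = 9*vax_rate - 57. Reaching 45 requires vax_rate = 34/3, not an integer.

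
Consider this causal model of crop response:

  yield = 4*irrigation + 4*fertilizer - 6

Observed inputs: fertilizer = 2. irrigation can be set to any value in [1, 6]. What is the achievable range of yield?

6 to 26

Substituting into the yield equation gives yield = 4*irrigation + 2.
Linear in irrigation, so extremes are at the endpoints: irrigation = 1 gives yield = 6; irrigation = 6 gives yield = 26.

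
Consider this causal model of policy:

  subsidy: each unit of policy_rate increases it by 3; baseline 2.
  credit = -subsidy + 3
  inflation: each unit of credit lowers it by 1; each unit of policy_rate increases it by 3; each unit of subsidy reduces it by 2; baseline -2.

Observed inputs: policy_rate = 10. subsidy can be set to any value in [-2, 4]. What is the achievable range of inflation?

21 to 27

Intervening on subsidy fixes its value directly, overriding its dependence on policy_rate.
Substituting into the inflation equation gives inflation = -subsidy + 25.
Linear in subsidy, so extremes are at the endpoints: subsidy = -2 gives inflation = 27; subsidy = 4 gives inflation = 21.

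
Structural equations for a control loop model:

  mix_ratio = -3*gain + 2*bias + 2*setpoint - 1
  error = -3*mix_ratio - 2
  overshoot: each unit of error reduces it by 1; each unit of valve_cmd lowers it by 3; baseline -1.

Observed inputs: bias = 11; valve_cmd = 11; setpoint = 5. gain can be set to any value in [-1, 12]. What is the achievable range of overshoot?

-47 to 70

Substituting into the mix_ratio equation gives mix_ratio = -3*gain + 31.
Substituting into the error equation gives error = 9*gain - 95.
Substituting into the overshoot equation gives overshoot = -9*gain + 61.
Linear in gain, so extremes are at the endpoints: gain = -1 gives overshoot = 70; gain = 12 gives overshoot = -47.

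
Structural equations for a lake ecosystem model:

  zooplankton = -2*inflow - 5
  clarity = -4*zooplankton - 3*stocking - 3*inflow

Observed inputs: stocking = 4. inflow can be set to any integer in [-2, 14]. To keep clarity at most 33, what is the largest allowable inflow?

inflow = 5

Substituting into the clarity equation gives clarity = 5*inflow + 8.
Require 5*inflow + 8 ≤ 33, so inflow ≤ 5.
The largest integer in [-2, 14] satisfying this is 5.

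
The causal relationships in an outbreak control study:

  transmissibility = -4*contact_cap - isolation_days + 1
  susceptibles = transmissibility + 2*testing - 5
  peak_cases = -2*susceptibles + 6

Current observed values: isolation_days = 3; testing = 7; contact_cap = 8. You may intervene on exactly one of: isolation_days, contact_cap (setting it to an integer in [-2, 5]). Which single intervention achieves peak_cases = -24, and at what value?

Intervening on isolation_days: peak_cases = 2*isolation_days + 50. Reaching -24 requires isolation_days = -37, outside [-2, 5].
Intervening on contact_cap: with other inputs at their observed values, peak_cases = 8*contact_cap - 8. Solving for -24 gives contact_cap = -2, within [-2, 5].

set contact_cap = -2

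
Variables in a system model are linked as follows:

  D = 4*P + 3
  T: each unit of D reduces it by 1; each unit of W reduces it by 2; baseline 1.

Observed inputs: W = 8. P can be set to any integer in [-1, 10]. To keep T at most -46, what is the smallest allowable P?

P = 7

Substituting into the T equation gives T = -4*P - 18.
Require -4*P - 18 ≤ -46, so P ≥ 7.
The smallest integer in [-1, 10] satisfying this is 7.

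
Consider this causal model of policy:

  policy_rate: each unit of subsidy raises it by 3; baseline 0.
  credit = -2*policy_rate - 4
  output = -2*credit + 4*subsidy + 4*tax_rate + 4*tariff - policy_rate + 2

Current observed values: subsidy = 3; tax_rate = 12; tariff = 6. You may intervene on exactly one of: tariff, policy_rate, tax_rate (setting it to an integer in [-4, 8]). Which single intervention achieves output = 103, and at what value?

Intervening on tariff: output = 4*tariff + 97. Reaching 103 requires tariff = 3/2, not an integer.
Intervening on policy_rate: with other inputs at their observed values, output = 3*policy_rate + 94. Solving for 103 gives policy_rate = 3, within [-4, 8].
Intervening on tax_rate: output = 4*tax_rate + 73. Reaching 103 requires tax_rate = 15/2, not an integer.

set policy_rate = 3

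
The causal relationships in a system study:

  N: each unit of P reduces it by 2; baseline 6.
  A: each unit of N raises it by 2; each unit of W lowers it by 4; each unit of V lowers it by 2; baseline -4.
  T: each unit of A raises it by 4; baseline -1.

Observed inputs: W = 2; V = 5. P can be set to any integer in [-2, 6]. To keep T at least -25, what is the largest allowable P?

P = -1

Substituting into the A equation gives A = -4*P - 10.
This gives T = -16*P - 41.
Require -16*P - 41 ≥ -25, so P ≤ -1.
The largest integer in [-2, 6] satisfying this is -1.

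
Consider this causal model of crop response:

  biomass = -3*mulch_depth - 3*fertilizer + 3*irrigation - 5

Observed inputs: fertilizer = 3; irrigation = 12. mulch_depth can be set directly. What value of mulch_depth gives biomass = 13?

Substituting into the biomass equation gives biomass = -3*mulch_depth + 22.
Solve -3*mulch_depth + 22 = 13: mulch_depth = (13 - 22) / -3 = 3.

mulch_depth = 3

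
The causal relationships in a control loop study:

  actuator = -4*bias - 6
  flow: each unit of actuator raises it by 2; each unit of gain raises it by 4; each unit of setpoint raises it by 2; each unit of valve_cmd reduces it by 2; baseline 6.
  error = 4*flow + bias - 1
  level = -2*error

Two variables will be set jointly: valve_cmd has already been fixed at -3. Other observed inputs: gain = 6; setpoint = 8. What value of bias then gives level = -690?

With valve_cmd held at -3:
Substituting into the flow equation gives flow = -8*bias + 40.
error becomes -31*bias + 159.
Substituting into the level equation gives level = 62*bias - 318.
Solve 62*bias - 318 = -690: bias = (-690 + 318) / 62 = -6.

bias = -6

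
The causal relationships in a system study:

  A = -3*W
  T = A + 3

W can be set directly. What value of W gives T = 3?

W = 0

Substituting into the T equation gives T = -3*W + 3.
Solve -3*W + 3 = 3: W = (3 - 3) / -3 = 0.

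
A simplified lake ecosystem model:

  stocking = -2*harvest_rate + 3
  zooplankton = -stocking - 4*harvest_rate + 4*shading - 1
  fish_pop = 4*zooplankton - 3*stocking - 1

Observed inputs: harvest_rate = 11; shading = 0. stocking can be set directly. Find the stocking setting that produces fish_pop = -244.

Intervening on stocking fixes its value directly, overriding its dependence on harvest_rate.
Substituting into the zooplankton equation gives zooplankton = -stocking - 45.
Substituting into the fish_pop equation gives fish_pop = -7*stocking - 181.
Solve -7*stocking - 181 = -244: stocking = (-244 + 181) / -7 = 9.

stocking = 9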